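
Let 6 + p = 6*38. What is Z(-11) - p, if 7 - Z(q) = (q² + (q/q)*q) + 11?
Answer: -336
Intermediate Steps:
Z(q) = -4 - q - q² (Z(q) = 7 - ((q² + (q/q)*q) + 11) = 7 - ((q² + 1*q) + 11) = 7 - ((q² + q) + 11) = 7 - ((q + q²) + 11) = 7 - (11 + q + q²) = 7 + (-11 - q - q²) = -4 - q - q²)
p = 222 (p = -6 + 6*38 = -6 + 228 = 222)
Z(-11) - p = (-4 - 1*(-11) - 1*(-11)²) - 1*222 = (-4 + 11 - 1*121) - 222 = (-4 + 11 - 121) - 222 = -114 - 222 = -336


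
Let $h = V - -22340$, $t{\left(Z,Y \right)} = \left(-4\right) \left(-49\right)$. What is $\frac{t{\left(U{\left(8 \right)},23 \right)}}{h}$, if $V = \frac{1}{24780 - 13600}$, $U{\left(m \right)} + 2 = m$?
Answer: $\frac{2191280}{249761201} \approx 0.0087735$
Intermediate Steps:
$U{\left(m \right)} = -2 + m$
$V = \frac{1}{11180} \approx 8.9445 \cdot 10^{-5}$
$t{\left(Z,Y \right)} = 196$
$h = \frac{249761201}{11180}$ ($h = \frac{1}{11180} - -22340 = \frac{1}{11180} + 22340 = \frac{249761201}{11180} \approx 22340.0$)
$\frac{t{\left(U{\left(8 \right)},23 \right)}}{h} = \frac{196}{\frac{249761201}{11180}} = 196 \cdot \frac{11180}{249761201} = \frac{2191280}{249761201}$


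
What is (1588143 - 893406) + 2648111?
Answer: 3342848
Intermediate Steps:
(1588143 - 893406) + 2648111 = 694737 + 2648111 = 3342848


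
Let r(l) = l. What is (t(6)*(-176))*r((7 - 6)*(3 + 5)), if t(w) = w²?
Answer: -50688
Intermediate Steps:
(t(6)*(-176))*r((7 - 6)*(3 + 5)) = (6²*(-176))*((7 - 6)*(3 + 5)) = (36*(-176))*(1*8) = -6336*8 = -50688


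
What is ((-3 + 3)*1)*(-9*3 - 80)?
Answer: 0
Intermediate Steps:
((-3 + 3)*1)*(-9*3 - 80) = (0*1)*(-27 - 80) = 0*(-107) = 0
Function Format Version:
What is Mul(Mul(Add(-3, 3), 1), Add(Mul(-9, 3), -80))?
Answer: 0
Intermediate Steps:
Mul(Mul(Add(-3, 3), 1), Add(Mul(-9, 3), -80)) = Mul(Mul(0, 1), Add(-27, -80)) = Mul(0, -107) = 0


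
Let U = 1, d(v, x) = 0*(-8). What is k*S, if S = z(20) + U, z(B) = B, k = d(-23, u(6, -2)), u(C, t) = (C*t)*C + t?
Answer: 0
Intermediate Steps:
u(C, t) = t + t*C² (u(C, t) = t*C² + t = t + t*C²)
d(v, x) = 0
k = 0
S = 21 (S = 20 + 1 = 21)
k*S = 0*21 = 0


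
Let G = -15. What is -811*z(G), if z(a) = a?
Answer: 12165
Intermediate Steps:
-811*z(G) = -811*(-15) = 12165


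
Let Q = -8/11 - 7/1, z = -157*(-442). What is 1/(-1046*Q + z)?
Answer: 11/852244 ≈ 1.2907e-5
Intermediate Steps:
z = 69394
Q = -85/11 (Q = -8*1/11 - 7*1 = -8/11 - 7 = -85/11 ≈ -7.7273)
1/(-1046*Q + z) = 1/(-1046*(-85/11) + 69394) = 1/(88910/11 + 69394) = 1/(852244/11) = 11/852244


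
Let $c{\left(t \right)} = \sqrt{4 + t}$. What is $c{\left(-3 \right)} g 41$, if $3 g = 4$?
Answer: $\frac{164}{3} \approx 54.667$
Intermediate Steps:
$g = \frac{4}{3}$ ($g = \frac{1}{3} \cdot 4 = \frac{4}{3} \approx 1.3333$)
$c{\left(-3 \right)} g 41 = \sqrt{4 - 3} \cdot \frac{4}{3} \cdot 41 = \sqrt{1} \cdot \frac{4}{3} \cdot 41 = 1 \cdot \frac{4}{3} \cdot 41 = \frac{4}{3} \cdot 41 = \frac{164}{3}$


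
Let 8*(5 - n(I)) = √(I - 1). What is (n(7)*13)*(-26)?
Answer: -1690 + 169*√6/4 ≈ -1586.5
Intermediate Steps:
n(I) = 5 - √(-1 + I)/8 (n(I) = 5 - √(I - 1)/8 = 5 - √(-1 + I)/8)
(n(7)*13)*(-26) = ((5 - √(-1 + 7)/8)*13)*(-26) = ((5 - √6/8)*13)*(-26) = (65 - 13*√6/8)*(-26) = -1690 + 169*√6/4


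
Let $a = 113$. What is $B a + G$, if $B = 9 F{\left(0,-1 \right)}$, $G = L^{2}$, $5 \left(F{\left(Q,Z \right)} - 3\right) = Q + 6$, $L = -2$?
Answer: $\frac{21377}{5} \approx 4275.4$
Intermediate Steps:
$F{\left(Q,Z \right)} = \frac{21}{5} + \frac{Q}{5}$ ($F{\left(Q,Z \right)} = 3 + \frac{Q + 6}{5} = 3 + \frac{6 + Q}{5} = 3 + \left(\frac{6}{5} + \frac{Q}{5}\right) = \frac{21}{5} + \frac{Q}{5}$)
$G = 4$ ($G = \left(-2\right)^{2} = 4$)
$B = \frac{189}{5}$ ($B = 9 \left(\frac{21}{5} + \frac{1}{5} \cdot 0\right) = 9 \left(\frac{21}{5} + 0\right) = 9 \cdot \frac{21}{5} = \frac{189}{5} \approx 37.8$)
$B a + G = \frac{189}{5} \cdot 113 + 4 = \frac{21357}{5} + 4 = \frac{21377}{5}$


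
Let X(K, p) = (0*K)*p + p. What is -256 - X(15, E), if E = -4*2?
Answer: -248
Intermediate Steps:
E = -8
X(K, p) = p (X(K, p) = 0*p + p = 0 + p = p)
-256 - X(15, E) = -256 - 1*(-8) = -256 + 8 = -248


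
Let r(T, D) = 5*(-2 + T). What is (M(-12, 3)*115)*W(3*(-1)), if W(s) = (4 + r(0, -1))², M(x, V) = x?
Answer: -49680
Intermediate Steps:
r(T, D) = -10 + 5*T
W(s) = 36 (W(s) = (4 + (-10 + 5*0))² = (4 + (-10 + 0))² = (4 - 10)² = (-6)² = 36)
(M(-12, 3)*115)*W(3*(-1)) = -12*115*36 = -1380*36 = -49680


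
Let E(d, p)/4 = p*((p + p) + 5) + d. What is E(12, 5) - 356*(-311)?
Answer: 111064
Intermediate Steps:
E(d, p) = 4*d + 4*p*(5 + 2*p) (E(d, p) = 4*(p*((p + p) + 5) + d) = 4*(p*(2*p + 5) + d) = 4*(p*(5 + 2*p) + d) = 4*(d + p*(5 + 2*p)) = 4*d + 4*p*(5 + 2*p))
E(12, 5) - 356*(-311) = (4*12 + 8*5² + 20*5) - 356*(-311) = (48 + 8*25 + 100) + 110716 = (48 + 200 + 100) + 110716 = 348 + 110716 = 111064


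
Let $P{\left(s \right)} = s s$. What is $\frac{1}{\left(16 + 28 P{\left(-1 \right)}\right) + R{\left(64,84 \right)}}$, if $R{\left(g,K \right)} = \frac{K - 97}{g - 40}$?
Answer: $\frac{24}{1043} \approx 0.023011$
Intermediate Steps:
$P{\left(s \right)} = s^{2}$
$R{\left(g,K \right)} = \frac{-97 + K}{-40 + g}$
$\frac{1}{\left(16 + 28 P{\left(-1 \right)}\right) + R{\left(64,84 \right)}} = \frac{1}{\left(16 + 28 \left(-1\right)^{2}\right) + \frac{-97 + 84}{-40 + 64}} = \frac{1}{\left(16 + 28 \cdot 1\right) + \frac{1}{24} \left(-13\right)} = \frac{1}{\left(16 + 28\right) + \frac{1}{24} \left(-13\right)} = \frac{1}{44 - \frac{13}{24}} = \frac{1}{\frac{1043}{24}} = \frac{24}{1043}$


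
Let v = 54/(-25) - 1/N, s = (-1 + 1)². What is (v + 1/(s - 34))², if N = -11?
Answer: 384983641/87422500 ≈ 4.4037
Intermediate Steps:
s = 0 (s = 0² = 0)
v = -569/275 (v = 54/(-25) - 1/(-11) = 54*(-1/25) - 1*(-1/11) = -54/25 + 1/11 = -569/275 ≈ -2.0691)
(v + 1/(s - 34))² = (-569/275 + 1/(0 - 34))² = (-569/275 + 1/(-34))² = (-569/275 - 1/34)² = (-19621/9350)² = 384983641/87422500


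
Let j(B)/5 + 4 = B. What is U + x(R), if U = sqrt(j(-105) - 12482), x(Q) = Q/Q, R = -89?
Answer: 1 + I*sqrt(13027) ≈ 1.0 + 114.14*I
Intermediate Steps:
j(B) = -20 + 5*B
x(Q) = 1
U = I*sqrt(13027) (U = sqrt((-20 + 5*(-105)) - 12482) = sqrt((-20 - 525) - 12482) = sqrt(-545 - 12482) = sqrt(-13027) = I*sqrt(13027) ≈ 114.14*I)
U + x(R) = I*sqrt(13027) + 1 = 1 + I*sqrt(13027)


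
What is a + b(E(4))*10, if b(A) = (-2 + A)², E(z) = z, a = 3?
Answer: 43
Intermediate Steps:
a + b(E(4))*10 = 3 + (-2 + 4)²*10 = 3 + 2²*10 = 3 + 4*10 = 3 + 40 = 43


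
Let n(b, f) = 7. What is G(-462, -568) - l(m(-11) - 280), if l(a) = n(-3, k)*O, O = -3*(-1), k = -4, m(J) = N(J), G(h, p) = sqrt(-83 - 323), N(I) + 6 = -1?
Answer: -21 + I*sqrt(406) ≈ -21.0 + 20.149*I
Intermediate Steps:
N(I) = -7 (N(I) = -6 - 1 = -7)
G(h, p) = I*sqrt(406) (G(h, p) = sqrt(-406) = I*sqrt(406))
m(J) = -7
O = 3
l(a) = 21 (l(a) = 7*3 = 21)
G(-462, -568) - l(m(-11) - 280) = I*sqrt(406) - 1*21 = I*sqrt(406) - 21 = -21 + I*sqrt(406)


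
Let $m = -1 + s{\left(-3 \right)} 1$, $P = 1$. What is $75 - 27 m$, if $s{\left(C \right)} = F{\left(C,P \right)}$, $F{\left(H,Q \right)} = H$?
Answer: $183$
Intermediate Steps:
$s{\left(C \right)} = C$
$m = -4$ ($m = -1 - 3 = -4$)
$75 - 27 m = 75 - -108 = 75 + 108 = 183$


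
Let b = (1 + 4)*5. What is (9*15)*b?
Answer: 3375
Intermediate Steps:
b = 25 (b = 5*5 = 25)
(9*15)*b = (9*15)*25 = 135*25 = 3375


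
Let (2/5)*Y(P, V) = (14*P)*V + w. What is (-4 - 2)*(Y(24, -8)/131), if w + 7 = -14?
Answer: 40635/131 ≈ 310.19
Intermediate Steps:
w = -21 (w = -7 - 14 = -21)
Y(P, V) = -105/2 + 35*P*V (Y(P, V) = 5*((14*P)*V - 21)/2 = 5*(14*P*V - 21)/2 = 5*(-21 + 14*P*V)/2 = -105/2 + 35*P*V)
(-4 - 2)*(Y(24, -8)/131) = (-4 - 2)*((-105/2 + 35*24*(-8))/131) = -6*(-105/2 - 6720)/131 = -(-40635)/131 = -6*(-13545/262) = 40635/131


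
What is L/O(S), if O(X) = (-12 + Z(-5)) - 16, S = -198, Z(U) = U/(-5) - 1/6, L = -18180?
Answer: 109080/163 ≈ 669.20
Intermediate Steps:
Z(U) = -⅙ - U/5 (Z(U) = U*(-⅕) - 1*⅙ = -U/5 - ⅙ = -⅙ - U/5)
O(X) = -163/6 (O(X) = (-12 + (-⅙ - ⅕*(-5))) - 16 = (-12 + (-⅙ + 1)) - 16 = (-12 + ⅚) - 16 = -67/6 - 16 = -163/6)
L/O(S) = -18180/(-163/6) = -18180*(-6/163) = 109080/163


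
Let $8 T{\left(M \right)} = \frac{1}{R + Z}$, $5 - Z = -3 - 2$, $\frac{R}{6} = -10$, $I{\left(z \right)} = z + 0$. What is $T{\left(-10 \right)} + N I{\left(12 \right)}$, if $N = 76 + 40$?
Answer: $\frac{556799}{400} \approx 1392.0$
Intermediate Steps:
$I{\left(z \right)} = z$
$R = -60$ ($R = 6 \left(-10\right) = -60$)
$N = 116$
$Z = 10$ ($Z = 5 - \left(-3 - 2\right) = 5 - -5 = 5 + 5 = 10$)
$T{\left(M \right)} = - \frac{1}{400}$ ($T{\left(M \right)} = \frac{1}{8 \left(-60 + 10\right)} = \frac{1}{8 \left(-50\right)} = \frac{1}{8} \left(- \frac{1}{50}\right) = - \frac{1}{400}$)
$T{\left(-10 \right)} + N I{\left(12 \right)} = - \frac{1}{400} + 116 \cdot 12 = - \frac{1}{400} + 1392 = \frac{556799}{400}$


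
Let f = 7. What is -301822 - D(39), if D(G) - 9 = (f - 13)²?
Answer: -301867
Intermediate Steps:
D(G) = 45 (D(G) = 9 + (7 - 13)² = 9 + (-6)² = 9 + 36 = 45)
-301822 - D(39) = -301822 - 1*45 = -301822 - 45 = -301867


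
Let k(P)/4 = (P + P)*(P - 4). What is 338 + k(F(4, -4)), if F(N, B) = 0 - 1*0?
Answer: 338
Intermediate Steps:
F(N, B) = 0 (F(N, B) = 0 + 0 = 0)
k(P) = 8*P*(-4 + P) (k(P) = 4*((P + P)*(P - 4)) = 4*((2*P)*(-4 + P)) = 4*(2*P*(-4 + P)) = 8*P*(-4 + P))
338 + k(F(4, -4)) = 338 + 8*0*(-4 + 0) = 338 + 8*0*(-4) = 338 + 0 = 338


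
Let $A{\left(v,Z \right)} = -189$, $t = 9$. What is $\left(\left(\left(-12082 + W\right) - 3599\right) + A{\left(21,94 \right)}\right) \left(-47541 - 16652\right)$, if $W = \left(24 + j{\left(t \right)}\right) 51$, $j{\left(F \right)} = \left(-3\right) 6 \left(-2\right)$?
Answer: $822312330$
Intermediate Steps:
$j{\left(F \right)} = 36$ ($j{\left(F \right)} = \left(-18\right) \left(-2\right) = 36$)
$W = 3060$ ($W = \left(24 + 36\right) 51 = 60 \cdot 51 = 3060$)
$\left(\left(\left(-12082 + W\right) - 3599\right) + A{\left(21,94 \right)}\right) \left(-47541 - 16652\right) = \left(\left(\left(-12082 + 3060\right) - 3599\right) - 189\right) \left(-47541 - 16652\right) = \left(\left(-9022 - 3599\right) - 189\right) \left(-64193\right) = \left(-12621 - 189\right) \left(-64193\right) = \left(-12810\right) \left(-64193\right) = 822312330$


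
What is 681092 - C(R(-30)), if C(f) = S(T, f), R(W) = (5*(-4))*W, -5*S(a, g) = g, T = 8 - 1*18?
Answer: 681212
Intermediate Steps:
T = -10 (T = 8 - 18 = -10)
S(a, g) = -g/5
R(W) = -20*W
C(f) = -f/5
681092 - C(R(-30)) = 681092 - (-1)*(-20*(-30))/5 = 681092 - (-1)*600/5 = 681092 - 1*(-120) = 681092 + 120 = 681212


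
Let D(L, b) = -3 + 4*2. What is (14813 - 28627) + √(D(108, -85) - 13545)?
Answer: -13814 + 2*I*√3385 ≈ -13814.0 + 116.36*I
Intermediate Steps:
D(L, b) = 5 (D(L, b) = -3 + 8 = 5)
(14813 - 28627) + √(D(108, -85) - 13545) = (14813 - 28627) + √(5 - 13545) = -13814 + √(-13540) = -13814 + 2*I*√3385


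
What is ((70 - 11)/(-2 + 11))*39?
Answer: 767/3 ≈ 255.67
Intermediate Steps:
((70 - 11)/(-2 + 11))*39 = (59/9)*39 = 767/3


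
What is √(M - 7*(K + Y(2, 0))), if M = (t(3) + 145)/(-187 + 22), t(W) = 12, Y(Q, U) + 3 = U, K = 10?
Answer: I*√1359930/165 ≈ 7.0676*I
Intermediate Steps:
Y(Q, U) = -3 + U
M = -157/165 (M = (12 + 145)/(-187 + 22) = 157/(-165) = 157*(-1/165) = -157/165 ≈ -0.95152)
√(M - 7*(K + Y(2, 0))) = √(-157/165 - 7*(10 + (-3 + 0))) = √(-157/165 - 7*(10 - 3)) = √(-157/165 - 7*7) = √(-157/165 - 49) = √(-8242/165) = I*√1359930/165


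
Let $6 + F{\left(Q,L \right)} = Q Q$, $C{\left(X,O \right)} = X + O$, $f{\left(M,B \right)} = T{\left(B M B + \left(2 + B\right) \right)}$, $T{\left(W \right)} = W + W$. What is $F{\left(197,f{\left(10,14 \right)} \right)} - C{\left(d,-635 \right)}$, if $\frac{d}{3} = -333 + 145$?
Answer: $40002$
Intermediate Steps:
$d = -564$ ($d = 3 \left(-333 + 145\right) = 3 \left(-188\right) = -564$)
$T{\left(W \right)} = 2 W$
$f{\left(M,B \right)} = 4 + 2 B + 2 M B^{2}$ ($f{\left(M,B \right)} = 2 \left(B M B + \left(2 + B\right)\right) = 2 \left(M B^{2} + \left(2 + B\right)\right) = 2 \left(2 + B + M B^{2}\right) = 4 + 2 B + 2 M B^{2}$)
$C{\left(X,O \right)} = O + X$
$F{\left(Q,L \right)} = -6 + Q^{2}$ ($F{\left(Q,L \right)} = -6 + Q Q = -6 + Q^{2}$)
$F{\left(197,f{\left(10,14 \right)} \right)} - C{\left(d,-635 \right)} = \left(-6 + 197^{2}\right) - \left(-635 - 564\right) = \left(-6 + 38809\right) - -1199 = 38803 + 1199 = 40002$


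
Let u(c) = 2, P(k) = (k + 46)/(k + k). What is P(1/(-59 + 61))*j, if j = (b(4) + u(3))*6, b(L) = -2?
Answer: 0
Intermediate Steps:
P(k) = (46 + k)/(2*k) (P(k) = (46 + k)/((2*k)) = (46 + k)*(1/(2*k)) = (46 + k)/(2*k))
j = 0 (j = (-2 + 2)*6 = 0*6 = 0)
P(1/(-59 + 61))*j = ((46 + 1/(-59 + 61))/(2*(1/(-59 + 61))))*0 = ((46 + 1/2)/(2*(1/2)))*0 = ((46 + ½)/(2*(½)))*0 = ((½)*2*(93/2))*0 = (93/2)*0 = 0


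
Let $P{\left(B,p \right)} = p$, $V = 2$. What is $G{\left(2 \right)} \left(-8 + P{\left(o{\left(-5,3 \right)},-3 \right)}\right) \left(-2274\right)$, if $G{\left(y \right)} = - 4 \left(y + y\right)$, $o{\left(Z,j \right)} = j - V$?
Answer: $-400224$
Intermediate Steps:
$o{\left(Z,j \right)} = -2 + j$ ($o{\left(Z,j \right)} = j - 2 = -2 + j$)
$G{\left(y \right)} = - 8 y$ ($G{\left(y \right)} = - 4 \cdot 2 y = - 8 y$)
$G{\left(2 \right)} \left(-8 + P{\left(o{\left(-5,3 \right)},-3 \right)}\right) \left(-2274\right) = \left(-8\right) 2 \left(-8 - 3\right) \left(-2274\right) = \left(-16\right) \left(-11\right) \left(-2274\right) = 176 \left(-2274\right) = -400224$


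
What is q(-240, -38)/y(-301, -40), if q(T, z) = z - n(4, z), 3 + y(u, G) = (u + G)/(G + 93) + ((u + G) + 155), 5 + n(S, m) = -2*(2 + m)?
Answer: 5565/10358 ≈ 0.53727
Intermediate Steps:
n(S, m) = -9 - 2*m (n(S, m) = -5 - 2*(2 + m) = -5 + (-4 - 2*m) = -9 - 2*m)
y(u, G) = 152 + G + u + (G + u)/(93 + G) (y(u, G) = -3 + ((u + G)/(G + 93) + ((u + G) + 155)) = -3 + ((G + u)/(93 + G) + ((G + u) + 155)) = -3 + ((G + u)/(93 + G) + (155 + G + u)) = -3 + (155 + G + u + (G + u)/(93 + G)) = 152 + G + u + (G + u)/(93 + G))
q(T, z) = 9 + 3*z (q(T, z) = z - (-9 - 2*z) = z + (9 + 2*z) = 9 + 3*z)
q(-240, -38)/y(-301, -40) = (9 + 3*(-38))/(((14136 + (-40)² + 94*(-301) + 246*(-40) - 40*(-301))/(93 - 40))) = (9 - 114)/(((14136 + 1600 - 28294 - 9840 + 12040)/53)) = -105/((1/53)*(-10358)) = -105/(-10358/53) = -105*(-53/10358) = 5565/10358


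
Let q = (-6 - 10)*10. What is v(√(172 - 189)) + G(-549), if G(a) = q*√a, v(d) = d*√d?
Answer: (-17)^(¾) - 480*I*√61 ≈ -5.92 - 3743.0*I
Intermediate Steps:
q = -160 (q = -16*10 = -160)
v(d) = d^(3/2)
G(a) = -160*√a
v(√(172 - 189)) + G(-549) = (√(172 - 189))^(3/2) - 480*I*√61 = (√(-17))^(3/2) - 480*I*√61 = (I*√17)^(3/2) - 480*I*√61 = 17^(¾)*I^(3/2) - 480*I*√61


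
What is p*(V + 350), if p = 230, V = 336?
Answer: 157780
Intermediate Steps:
p*(V + 350) = 230*(336 + 350) = 230*686 = 157780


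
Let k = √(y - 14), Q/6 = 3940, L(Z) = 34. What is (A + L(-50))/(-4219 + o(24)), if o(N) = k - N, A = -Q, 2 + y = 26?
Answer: 100160258/18003039 + 23606*√10/18003039 ≈ 5.5677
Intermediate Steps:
y = 24 (y = -2 + 26 = 24)
Q = 23640 (Q = 6*3940 = 23640)
A = -23640 (A = -1*23640 = -23640)
k = √10 (k = √(24 - 14) = √10 ≈ 3.1623)
o(N) = √10 - N
(A + L(-50))/(-4219 + o(24)) = (-23640 + 34)/(-4219 + (√10 - 1*24)) = -23606/(-4219 + (√10 - 24)) = -23606/(-4219 + (-24 + √10)) = -23606/(-4243 + √10)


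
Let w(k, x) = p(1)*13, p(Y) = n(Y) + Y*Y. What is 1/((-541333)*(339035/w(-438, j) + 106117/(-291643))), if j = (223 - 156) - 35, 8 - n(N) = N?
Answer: -212104/374262298445547 ≈ -5.6673e-10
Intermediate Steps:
n(N) = 8 - N
p(Y) = 8 + Y² - Y (p(Y) = (8 - Y) + Y*Y = (8 - Y) + Y² = 8 + Y² - Y)
j = 32 (j = 67 - 35 = 32)
w(k, x) = 104 (w(k, x) = (8 + 1² - 1*1)*13 = (8 + 1 - 1)*13 = 8*13 = 104)
1/((-541333)*(339035/w(-438, j) + 106117/(-291643))) = 1/((-541333)*(339035/104 + 106117/(-291643))) = -1/(541333*(339035*(1/104) + 106117*(-1/291643))) = -1/(541333*(339035/104 - 9647/26513)) = -1/(541333*8987831667/2757352) = -1/541333*2757352/8987831667 = -212104/374262298445547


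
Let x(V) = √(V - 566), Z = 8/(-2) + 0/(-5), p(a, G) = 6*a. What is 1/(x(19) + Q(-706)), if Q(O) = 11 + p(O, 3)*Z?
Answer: 16955/287472572 - I*√547/287472572 ≈ 5.898e-5 - 8.1357e-8*I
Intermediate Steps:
Z = -4 (Z = 8*(-½) + 0*(-⅕) = -4 + 0 = -4)
x(V) = √(-566 + V)
Q(O) = 11 - 24*O (Q(O) = 11 + (6*O)*(-4) = 11 - 24*O)
1/(x(19) + Q(-706)) = 1/(√(-566 + 19) + (11 - 24*(-706))) = 1/(√(-547) + (11 + 16944)) = 1/(I*√547 + 16955) = 1/(16955 + I*√547)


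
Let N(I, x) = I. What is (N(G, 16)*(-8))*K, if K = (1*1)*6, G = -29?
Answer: 1392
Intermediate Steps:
K = 6 (K = 1*6 = 6)
(N(G, 16)*(-8))*K = -29*(-8)*6 = 232*6 = 1392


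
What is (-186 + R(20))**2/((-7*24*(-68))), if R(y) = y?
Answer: 6889/2856 ≈ 2.4121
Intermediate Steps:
(-186 + R(20))**2/((-7*24*(-68))) = (-186 + 20)**2/((-7*24*(-68))) = (-166)**2/((-168*(-68))) = 27556/11424 = 27556*(1/11424) = 6889/2856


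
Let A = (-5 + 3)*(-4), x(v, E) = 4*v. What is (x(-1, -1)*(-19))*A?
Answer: 608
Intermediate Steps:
A = 8 (A = -2*(-4) = 8)
(x(-1, -1)*(-19))*A = ((4*(-1))*(-19))*8 = -4*(-19)*8 = 76*8 = 608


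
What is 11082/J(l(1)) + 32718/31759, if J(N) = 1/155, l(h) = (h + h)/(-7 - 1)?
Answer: 7793254944/4537 ≈ 1.7177e+6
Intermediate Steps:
l(h) = -h/4 (l(h) = (2*h)/(-8) = (2*h)*(-⅛) = -h/4)
J(N) = 1/155
11082/J(l(1)) + 32718/31759 = 11082/(1/155) + 32718/31759 = 11082*155 + 32718*(1/31759) = 1717710 + 4674/4537 = 7793254944/4537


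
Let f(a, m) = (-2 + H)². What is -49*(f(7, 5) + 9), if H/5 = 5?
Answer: -26362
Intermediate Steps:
H = 25 (H = 5*5 = 25)
f(a, m) = 529 (f(a, m) = (-2 + 25)² = 23² = 529)
-49*(f(7, 5) + 9) = -49*(529 + 9) = -49*538 = -26362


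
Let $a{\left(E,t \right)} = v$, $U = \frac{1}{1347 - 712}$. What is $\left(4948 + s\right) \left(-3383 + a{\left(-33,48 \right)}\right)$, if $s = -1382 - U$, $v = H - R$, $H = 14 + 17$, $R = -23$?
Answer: $- \frac{7538217561}{635} \approx -1.1871 \cdot 10^{7}$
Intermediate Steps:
$U = \frac{1}{635} \approx 0.0015748$
$H = 31$
$v = 54$ ($v = 31 - -23 = 31 + 23 = 54$)
$a{\left(E,t \right)} = 54$
$s = - \frac{877571}{635}$ ($s = -1382 - \frac{1}{635} = - \frac{877571}{635} \approx -1382.0$)
$\left(4948 + s\right) \left(-3383 + a{\left(-33,48 \right)}\right) = \left(4948 - \frac{877571}{635}\right) \left(-3383 + 54\right) = \frac{2264409}{635} \left(-3329\right) = - \frac{7538217561}{635}$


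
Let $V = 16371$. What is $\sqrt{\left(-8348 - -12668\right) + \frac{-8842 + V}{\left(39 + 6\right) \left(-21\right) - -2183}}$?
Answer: $\frac{\sqrt{6630342982}}{1238} \approx 65.773$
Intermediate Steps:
$\sqrt{\left(-8348 - -12668\right) + \frac{-8842 + V}{\left(39 + 6\right) \left(-21\right) - -2183}} = \sqrt{\left(-8348 - -12668\right) + \frac{-8842 + 16371}{\left(39 + 6\right) \left(-21\right) - -2183}} = \sqrt{\left(-8348 + 12668\right) + \frac{7529}{45 \left(-21\right) + \left(-7315 + 9498\right)}} = \sqrt{4320 + \frac{7529}{-945 + 2183}} = \sqrt{4320 + \frac{7529}{1238}} = \sqrt{\frac{5355689}{1238}} = \frac{\sqrt{6630342982}}{1238}$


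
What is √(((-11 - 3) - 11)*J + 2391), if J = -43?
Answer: √3466 ≈ 58.873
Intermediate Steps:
√(((-11 - 3) - 11)*J + 2391) = √(((-11 - 3) - 11)*(-43) + 2391) = √((-14 - 11)*(-43) + 2391) = √(-25*(-43) + 2391) = √(1075 + 2391) = √3466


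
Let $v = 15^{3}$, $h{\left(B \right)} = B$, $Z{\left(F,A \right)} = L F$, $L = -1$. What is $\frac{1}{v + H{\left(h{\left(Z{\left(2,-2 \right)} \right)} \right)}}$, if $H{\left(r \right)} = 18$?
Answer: $\frac{1}{3393} \approx 0.00029472$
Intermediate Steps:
$Z{\left(F,A \right)} = - F$
$v = 3375$
$\frac{1}{v + H{\left(h{\left(Z{\left(2,-2 \right)} \right)} \right)}} = \frac{1}{3375 + 18} = \frac{1}{3393}$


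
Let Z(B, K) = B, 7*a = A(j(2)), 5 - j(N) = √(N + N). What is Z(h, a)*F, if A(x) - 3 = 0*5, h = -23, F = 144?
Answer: -3312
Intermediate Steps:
j(N) = 5 - √2*√N (j(N) = 5 - √(N + N) = 5 - √(2*N) = 5 - √2*√N)
A(x) = 3 (A(x) = 3 + 0*5 = 3 + 0 = 3)
a = 3/7 (a = (⅐)*3 = 3/7 ≈ 0.42857)
Z(h, a)*F = -23*144 = -3312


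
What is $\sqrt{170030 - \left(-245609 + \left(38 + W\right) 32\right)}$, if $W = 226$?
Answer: $\sqrt{407191} \approx 638.12$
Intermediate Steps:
$\sqrt{170030 - \left(-245609 + \left(38 + W\right) 32\right)} = \sqrt{170030 + \left(245609 - \left(38 + 226\right) 32\right)} = \sqrt{170030 + \left(245609 - 264 \cdot 32\right)} = \sqrt{170030 + \left(245609 - 8448\right)} = \sqrt{170030 + 237161} = \sqrt{407191}$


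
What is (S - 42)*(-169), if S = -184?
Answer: 38194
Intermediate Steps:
(S - 42)*(-169) = (-184 - 42)*(-169) = -226*(-169) = 38194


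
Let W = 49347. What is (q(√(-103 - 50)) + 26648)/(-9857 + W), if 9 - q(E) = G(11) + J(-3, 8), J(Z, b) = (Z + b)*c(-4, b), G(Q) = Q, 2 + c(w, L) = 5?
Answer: 2421/3590 ≈ 0.67437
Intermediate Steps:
c(w, L) = 3 (c(w, L) = -2 + 5 = 3)
J(Z, b) = 3*Z + 3*b (J(Z, b) = (Z + b)*3 = 3*Z + 3*b)
q(E) = -17 (q(E) = 9 - (11 + (3*(-3) + 3*8)) = 9 - (11 + (-9 + 24)) = 9 - (11 + 15) = 9 - 1*26 = 9 - 26 = -17)
(q(√(-103 - 50)) + 26648)/(-9857 + W) = (-17 + 26648)/(-9857 + 49347) = 26631/39490 = 26631*(1/39490) = 2421/3590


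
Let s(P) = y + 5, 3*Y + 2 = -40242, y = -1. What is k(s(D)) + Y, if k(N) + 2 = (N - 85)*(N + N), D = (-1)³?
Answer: -42194/3 ≈ -14065.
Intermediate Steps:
D = -1
Y = -40244/3 (Y = -⅔ + (⅓)*(-40242) = -⅔ - 13414 = -40244/3 ≈ -13415.)
s(P) = 4 (s(P) = -1 + 5 = 4)
k(N) = -2 + 2*N*(-85 + N) (k(N) = -2 + (N - 85)*(N + N) = -2 + (-85 + N)*(2*N) = -2 + 2*N*(-85 + N))
k(s(D)) + Y = (-2 - 170*4 + 2*4²) - 40244/3 = (-2 - 680 + 2*16) - 40244/3 = (-2 - 680 + 32) - 40244/3 = -650 - 40244/3 = -42194/3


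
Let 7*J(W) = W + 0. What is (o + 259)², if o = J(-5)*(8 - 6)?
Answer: 3250809/49 ≈ 66343.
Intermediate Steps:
J(W) = W/7 (J(W) = (W + 0)/7 = W/7)
o = -10/7 (o = ((⅐)*(-5))*(8 - 6) = -5/7*2 = -10/7 ≈ -1.4286)
(o + 259)² = (-10/7 + 259)² = (1803/7)² = 3250809/49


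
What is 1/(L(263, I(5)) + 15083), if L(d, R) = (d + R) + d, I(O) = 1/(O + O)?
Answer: 10/156091 ≈ 6.4065e-5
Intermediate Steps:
I(O) = 1/(2*O)
L(d, R) = R + 2*d (L(d, R) = (R + d) + d = R + 2*d)
1/(L(263, I(5)) + 15083) = 1/(((1/2)/5 + 2*263) + 15083) = 1/(((1/2)*(1/5) + 526) + 15083) = 1/((1/10 + 526) + 15083) = 1/(5261/10 + 15083) = 1/(156091/10) = 10/156091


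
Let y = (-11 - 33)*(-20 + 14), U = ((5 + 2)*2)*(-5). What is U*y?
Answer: -18480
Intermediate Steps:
U = -70 (U = (7*2)*(-5) = 14*(-5) = -70)
y = 264 (y = -44*(-6) = 264)
U*y = -70*264 = -18480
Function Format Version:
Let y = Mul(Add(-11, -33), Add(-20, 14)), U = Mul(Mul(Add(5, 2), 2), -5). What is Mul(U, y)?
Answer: -18480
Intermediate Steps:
U = -70 (U = Mul(Mul(7, 2), -5) = Mul(14, -5) = -70)
y = 264 (y = Mul(-44, -6) = 264)
Mul(U, y) = Mul(-70, 264) = -18480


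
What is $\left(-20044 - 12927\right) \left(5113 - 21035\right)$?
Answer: $524964262$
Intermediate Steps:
$\left(-20044 - 12927\right) \left(5113 - 21035\right) = \left(-32971\right) \left(-15922\right) = 524964262$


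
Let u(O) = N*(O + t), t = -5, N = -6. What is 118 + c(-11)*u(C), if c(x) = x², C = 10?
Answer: -3512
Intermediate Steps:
u(O) = 30 - 6*O (u(O) = -6*(O - 5) = -6*(-5 + O) = 30 - 6*O)
118 + c(-11)*u(C) = 118 + (-11)²*(30 - 6*10) = 118 + 121*(30 - 60) = 118 + 121*(-30) = 118 - 3630 = -3512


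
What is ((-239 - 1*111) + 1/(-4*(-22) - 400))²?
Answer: 11924858401/97344 ≈ 1.2250e+5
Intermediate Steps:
((-239 - 1*111) + 1/(-4*(-22) - 400))² = ((-239 - 111) + 1/(88 - 400))² = (-350 + 1/(-312))² = (-350 - 1/312)² = (-109201/312)² = 11924858401/97344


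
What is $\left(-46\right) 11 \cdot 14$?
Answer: $-7084$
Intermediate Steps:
$\left(-46\right) 11 \cdot 14 = \left(-506\right) 14 = -7084$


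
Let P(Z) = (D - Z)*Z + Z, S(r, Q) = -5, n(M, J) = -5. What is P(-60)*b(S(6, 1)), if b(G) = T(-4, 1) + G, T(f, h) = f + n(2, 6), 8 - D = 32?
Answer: 31080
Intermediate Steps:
D = -24 (D = 8 - 1*32 = 8 - 32 = -24)
T(f, h) = -5 + f (T(f, h) = f - 5 = -5 + f)
b(G) = -9 + G (b(G) = (-5 - 4) + G = -9 + G)
P(Z) = Z + Z*(-24 - Z) (P(Z) = (-24 - Z)*Z + Z = Z*(-24 - Z) + Z = Z + Z*(-24 - Z))
P(-60)*b(S(6, 1)) = (-1*(-60)*(23 - 60))*(-9 - 5) = -1*(-60)*(-37)*(-14) = -2220*(-14) = 31080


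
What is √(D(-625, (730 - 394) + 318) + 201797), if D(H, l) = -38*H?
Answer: 7*√4603 ≈ 474.92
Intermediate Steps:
√(D(-625, (730 - 394) + 318) + 201797) = √(-38*(-625) + 201797) = √(23750 + 201797) = √225547 = 7*√4603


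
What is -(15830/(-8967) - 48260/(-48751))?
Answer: 338980910/437150217 ≈ 0.77543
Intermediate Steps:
-(15830/(-8967) - 48260/(-48751)) = -(15830*(-1/8967) - 48260*(-1/48751)) = -(-15830/8967 + 48260/48751) = -1*(-338980910/437150217) = 338980910/437150217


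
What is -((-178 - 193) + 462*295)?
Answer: -135919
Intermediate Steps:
-((-178 - 193) + 462*295) = -(-371 + 136290) = -1*135919 = -135919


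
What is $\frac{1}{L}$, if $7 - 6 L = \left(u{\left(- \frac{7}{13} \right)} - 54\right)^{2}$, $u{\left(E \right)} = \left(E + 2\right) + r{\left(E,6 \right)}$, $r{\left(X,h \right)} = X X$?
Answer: $- \frac{57122}{25922991} \approx -0.0022035$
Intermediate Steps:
$r{\left(X,h \right)} = X^{2}$
$u{\left(E \right)} = 2 + E + E^{2}$ ($u{\left(E \right)} = \left(E + 2\right) + E^{2} = \left(2 + E\right) + E^{2} = 2 + E + E^{2}$)
$L = - \frac{25922991}{57122}$ ($L = \frac{7}{6} - \frac{\left(\left(2 - \frac{7}{13} + \left(- \frac{7}{13}\right)^{2}\right) - 54\right)^{2}}{6} = \frac{7}{6} - \frac{\left(\left(2 - \frac{7}{13} + \frac{49}{169}\right) - 54\right)^{2}}{6} = \frac{7}{6} - \frac{\left(\frac{296}{169} - 54\right)^{2}}{6} = \frac{7}{6} - \frac{\left(- \frac{8830}{169}\right)^{2}}{6} = \frac{7}{6} - \frac{38984450}{85683} = - \frac{25922991}{57122} \approx -453.82$)
$\frac{1}{L} = \frac{1}{- \frac{25922991}{57122}} = - \frac{57122}{25922991}$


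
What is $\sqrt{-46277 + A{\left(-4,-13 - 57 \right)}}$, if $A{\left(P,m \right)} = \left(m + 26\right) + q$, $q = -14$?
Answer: $i \sqrt{46335} \approx 215.26 i$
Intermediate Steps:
$A{\left(P,m \right)} = 12 + m$ ($A{\left(P,m \right)} = \left(m + 26\right) - 14 = \left(26 + m\right) - 14 = 12 + m$)
$\sqrt{-46277 + A{\left(-4,-13 - 57 \right)}} = \sqrt{-46277 + \left(12 - 70\right)} = \sqrt{-46277 - 58} = \sqrt{-46335} = i \sqrt{46335}$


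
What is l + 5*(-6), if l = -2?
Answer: -32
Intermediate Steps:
l + 5*(-6) = -2 + 5*(-6) = -2 - 30 = -32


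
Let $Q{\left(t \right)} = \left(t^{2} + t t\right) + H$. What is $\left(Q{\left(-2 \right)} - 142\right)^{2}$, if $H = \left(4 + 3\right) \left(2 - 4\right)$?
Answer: $21904$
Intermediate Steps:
$H = -14$ ($H = 7 \left(-2\right) = -14$)
$Q{\left(t \right)} = -14 + 2 t^{2}$ ($Q{\left(t \right)} = \left(t^{2} + t t\right) - 14 = \left(t^{2} + t^{2}\right) - 14 = 2 t^{2} - 14 = -14 + 2 t^{2}$)
$\left(Q{\left(-2 \right)} - 142\right)^{2} = \left(\left(-14 + 2 \left(-2\right)^{2}\right) - 142\right)^{2} = \left(\left(-14 + 2 \cdot 4\right) - 142\right)^{2} = \left(\left(-14 + 8\right) - 142\right)^{2} = \left(-6 - 142\right)^{2} = \left(-148\right)^{2} = 21904$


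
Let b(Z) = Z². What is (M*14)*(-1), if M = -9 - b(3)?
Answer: 252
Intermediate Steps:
M = -18 (M = -9 - 1*3² = -9 - 1*9 = -9 - 9 = -18)
(M*14)*(-1) = -18*14*(-1) = -252*(-1) = 252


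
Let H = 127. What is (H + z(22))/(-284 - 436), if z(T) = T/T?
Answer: -8/45 ≈ -0.17778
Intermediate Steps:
z(T) = 1
(H + z(22))/(-284 - 436) = (127 + 1)/(-284 - 436) = 128/(-720) = 128*(-1/720) = -8/45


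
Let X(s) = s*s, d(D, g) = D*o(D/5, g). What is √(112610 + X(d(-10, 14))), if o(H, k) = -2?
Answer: √113010 ≈ 336.17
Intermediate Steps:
d(D, g) = -2*D (d(D, g) = D*(-2) = -2*D)
X(s) = s²
√(112610 + X(d(-10, 14))) = √(112610 + (-2*(-10))²) = √(112610 + 20²) = √(112610 + 400) = √113010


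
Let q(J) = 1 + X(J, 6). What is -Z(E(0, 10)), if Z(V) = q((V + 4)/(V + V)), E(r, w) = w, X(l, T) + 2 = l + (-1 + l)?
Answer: 3/5 ≈ 0.60000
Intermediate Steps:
X(l, T) = -3 + 2*l (X(l, T) = -2 + (l + (-1 + l)) = -2 + (-1 + 2*l) = -3 + 2*l)
q(J) = -2 + 2*J (q(J) = 1 + (-3 + 2*J) = -2 + 2*J)
Z(V) = -2 + (4 + V)/V (Z(V) = -2 + 2*((V + 4)/(V + V)) = -2 + 2*((4 + V)/((2*V))) = -2 + 2*((4 + V)*(1/(2*V))) = -2 + 2*((4 + V)/(2*V)) = -2 + (4 + V)/V)
-Z(E(0, 10)) = -(4 - 1*10)/10 = -(4 - 10)/10 = -(-6)/10 = -1*(-3/5) = 3/5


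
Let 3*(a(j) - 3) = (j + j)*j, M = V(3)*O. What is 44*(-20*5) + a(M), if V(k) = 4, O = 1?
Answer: -13159/3 ≈ -4386.3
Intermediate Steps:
M = 4 (M = 4*1 = 4)
a(j) = 3 + 2*j²/3 (a(j) = 3 + ((j + j)*j)/3 = 3 + ((2*j)*j)/3 = 3 + (2*j²)/3 = 3 + 2*j²/3)
44*(-20*5) + a(M) = 44*(-20*5) + (3 + (⅔)*4²) = 44*(-100) + (3 + (⅔)*16) = -4400 + (3 + 32/3) = -4400 + 41/3 = -13159/3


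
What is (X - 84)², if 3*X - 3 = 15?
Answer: 6084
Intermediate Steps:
X = 6 (X = 1 + (⅓)*15 = 1 + 5 = 6)
(X - 84)² = (6 - 84)² = (-78)² = 6084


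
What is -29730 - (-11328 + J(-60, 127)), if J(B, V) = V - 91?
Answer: -18438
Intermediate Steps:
J(B, V) = -91 + V
-29730 - (-11328 + J(-60, 127)) = -29730 - (-11328 + (-91 + 127)) = -29730 - (-11328 + 36) = -29730 - 1*(-11292) = -29730 + 11292 = -18438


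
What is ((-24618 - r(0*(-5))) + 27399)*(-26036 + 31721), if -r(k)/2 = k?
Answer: 15809985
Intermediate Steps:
r(k) = -2*k
((-24618 - r(0*(-5))) + 27399)*(-26036 + 31721) = ((-24618 - (-2)*0*(-5)) + 27399)*(-26036 + 31721) = ((-24618 - (-2)*0) + 27399)*5685 = ((-24618 - 1*0) + 27399)*5685 = ((-24618 + 0) + 27399)*5685 = (-24618 + 27399)*5685 = 2781*5685 = 15809985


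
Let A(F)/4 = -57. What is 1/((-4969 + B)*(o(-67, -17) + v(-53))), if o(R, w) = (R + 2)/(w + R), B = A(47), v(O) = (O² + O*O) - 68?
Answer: -84/2423179205 ≈ -3.4665e-8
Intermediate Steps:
A(F) = -228 (A(F) = 4*(-57) = -228)
v(O) = -68 + 2*O² (v(O) = (O² + O²) - 68 = 2*O² - 68 = -68 + 2*O²)
B = -228
o(R, w) = (2 + R)/(R + w)
1/((-4969 + B)*(o(-67, -17) + v(-53))) = 1/((-4969 - 228)*((2 - 67)/(-67 - 17) + (-68 + 2*(-53)²))) = 1/(-5197*(-65/(-84) + (-68 + 2*2809))) = 1/(-5197*(-1/84*(-65) + (-68 + 5618))) = 1/(-5197*(65/84 + 5550)) = 1/(-5197*466265/84) = 1/(-2423179205/84) = -84/2423179205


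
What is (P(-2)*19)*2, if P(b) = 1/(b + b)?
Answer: -19/2 ≈ -9.5000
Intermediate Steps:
P(b) = 1/(2*b)
(P(-2)*19)*2 = (((1/2)/(-2))*19)*2 = (((1/2)*(-1/2))*19)*2 = -1/4*19*2 = -19/4*2 = -19/2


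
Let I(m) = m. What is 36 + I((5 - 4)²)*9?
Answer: 45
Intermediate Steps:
36 + I((5 - 4)²)*9 = 36 + (5 - 4)²*9 = 36 + 1²*9 = 36 + 1*9 = 36 + 9 = 45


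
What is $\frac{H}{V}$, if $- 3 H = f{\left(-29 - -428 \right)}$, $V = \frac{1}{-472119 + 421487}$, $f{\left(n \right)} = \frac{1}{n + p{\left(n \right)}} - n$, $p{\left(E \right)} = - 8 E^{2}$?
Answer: $- \frac{25721582167744}{3819627} \approx -6.7341 \cdot 10^{6}$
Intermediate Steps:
$f{\left(n \right)} = \frac{1}{n - 8 n^{2}} - n$
$V = - \frac{1}{50632}$ ($V = \frac{1}{-50632} = - \frac{1}{50632} \approx -1.975 \cdot 10^{-5}$)
$H = \frac{508010392}{3819627}$ ($H = - \frac{\frac{1}{-29 - -428} \frac{1}{-1 + 8 \left(-29 - -428\right)} \left(-1 + \left(-29 - -428\right)^{2} - 8 \left(-29 - -428\right)^{3}\right)}{3} = - \frac{\frac{1}{-29 + 428} \frac{1}{-1 + 8 \left(-29 + 428\right)} \left(-1 + \left(-29 + 428\right)^{2} - 8 \left(-29 + 428\right)^{3}\right)}{3} = - \frac{\frac{1}{399} \frac{1}{-1 + 8 \cdot 399} \left(-1 + 399^{2} - 8 \cdot 399^{3}\right)}{3} = - \frac{\frac{1}{399} \frac{1}{-1 + 3192} \left(-1 + 159201 - 508169592\right)}{3} = - \frac{\frac{1}{399} \cdot \frac{1}{3191} \left(-1 + 159201 - 508169592\right)}{3} = - \frac{\frac{1}{399} \cdot \frac{1}{3191} \left(-508010392\right)}{3} = \left(- \frac{1}{3}\right) \left(- \frac{508010392}{1273209}\right) = \frac{508010392}{3819627} \approx 133.0$)
$\frac{H}{V} = \frac{508010392}{3819627 \left(- \frac{1}{50632}\right)} = \frac{508010392}{3819627} \left(-50632\right) = - \frac{25721582167744}{3819627}$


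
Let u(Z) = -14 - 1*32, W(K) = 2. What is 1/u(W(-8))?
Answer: -1/46 ≈ -0.021739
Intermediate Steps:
u(Z) = -46 (u(Z) = -14 - 32 = -46)
1/u(W(-8)) = 1/(-46) = -1/46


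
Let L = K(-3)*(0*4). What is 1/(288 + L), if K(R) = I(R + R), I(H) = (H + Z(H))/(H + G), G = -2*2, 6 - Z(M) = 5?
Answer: 1/288 ≈ 0.0034722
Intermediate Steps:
Z(M) = 1 (Z(M) = 6 - 1*5 = 6 - 5 = 1)
G = -4
I(H) = (1 + H)/(-4 + H) (I(H) = (H + 1)/(H - 4) = (1 + H)/(-4 + H))
K(R) = (1 + 2*R)/(-4 + 2*R) (K(R) = (1 + (R + R))/(-4 + (R + R)) = (1 + 2*R)/(-4 + 2*R))
L = 0 (L = ((1/2 - 3)/(-2 - 3))*(0*4) = (-5/2/(-5))*0 = -1/5*(-5/2)*0 = (1/2)*0 = 0)
1/(288 + L) = 1/(288 + 0) = 1/288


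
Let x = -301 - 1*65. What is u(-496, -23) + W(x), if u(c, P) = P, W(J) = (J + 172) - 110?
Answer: -327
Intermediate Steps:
x = -366 (x = -301 - 65 = -366)
W(J) = 62 + J (W(J) = (172 + J) - 110 = 62 + J)
u(-496, -23) + W(x) = -23 + (62 - 366) = -23 - 304 = -327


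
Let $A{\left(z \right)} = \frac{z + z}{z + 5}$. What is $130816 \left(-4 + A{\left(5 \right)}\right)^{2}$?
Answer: $1177344$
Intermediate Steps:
$A{\left(z \right)} = \frac{2 z}{5 + z}$
$130816 \left(-4 + A{\left(5 \right)}\right)^{2} = 130816 \left(-4 + 2 \cdot 5 \frac{1}{5 + 5}\right)^{2} = 130816 \left(-4 + 2 \cdot 5 \cdot \frac{1}{10}\right)^{2} = 130816 \left(-4 + 1\right)^{2} = 130816 \left(-3\right)^{2} = 130816 \cdot 9 = 1177344$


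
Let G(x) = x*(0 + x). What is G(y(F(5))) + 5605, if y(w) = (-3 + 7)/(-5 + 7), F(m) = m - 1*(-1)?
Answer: 5609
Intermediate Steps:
F(m) = 1 + m (F(m) = m + 1 = 1 + m)
y(w) = 2 (y(w) = 4/2 = 4*(½) = 2)
G(x) = x² (G(x) = x*x = x²)
G(y(F(5))) + 5605 = 2² + 5605 = 4 + 5605 = 5609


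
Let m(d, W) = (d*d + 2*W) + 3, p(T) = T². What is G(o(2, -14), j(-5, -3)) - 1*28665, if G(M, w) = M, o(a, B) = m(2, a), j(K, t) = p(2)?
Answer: -28654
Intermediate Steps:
j(K, t) = 4 (j(K, t) = 2² = 4)
m(d, W) = 3 + d² + 2*W (m(d, W) = (d² + 2*W) + 3 = 3 + d² + 2*W)
o(a, B) = 7 + 2*a (o(a, B) = 3 + 2² + 2*a = 3 + 4 + 2*a = 7 + 2*a)
G(o(2, -14), j(-5, -3)) - 1*28665 = (7 + 2*2) - 1*28665 = (7 + 4) - 28665 = 11 - 28665 = -28654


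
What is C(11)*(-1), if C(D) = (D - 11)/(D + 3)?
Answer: 0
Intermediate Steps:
C(D) = (-11 + D)/(3 + D)
C(11)*(-1) = ((-11 + 11)/(3 + 11))*(-1) = (0/14)*(-1) = ((1/14)*0)*(-1) = 0*(-1) = 0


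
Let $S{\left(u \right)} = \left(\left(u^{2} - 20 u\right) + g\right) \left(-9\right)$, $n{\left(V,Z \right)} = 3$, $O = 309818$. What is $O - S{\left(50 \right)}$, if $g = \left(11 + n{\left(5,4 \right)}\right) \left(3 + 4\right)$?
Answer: $324200$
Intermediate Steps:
$g = 98$ ($g = \left(11 + 3\right) \left(3 + 4\right) = 14 \cdot 7 = 98$)
$S{\left(u \right)} = -882 - 9 u^{2} + 180 u$ ($S{\left(u \right)} = \left(\left(u^{2} - 20 u\right) + 98\right) \left(-9\right) = \left(98 + u^{2} - 20 u\right) \left(-9\right) = -882 - 9 u^{2} + 180 u$)
$O - S{\left(50 \right)} = 309818 - \left(-882 - 9 \cdot 50^{2} + 180 \cdot 50\right) = 309818 - \left(-882 - 22500 + 9000\right) = 309818 - -14382 = 309818 + 14382 = 324200$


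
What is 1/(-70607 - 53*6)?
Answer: -1/70925 ≈ -1.4099e-5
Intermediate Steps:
1/(-70607 - 53*6) = 1/(-70607 - 318) = 1/(-70925) = -1/70925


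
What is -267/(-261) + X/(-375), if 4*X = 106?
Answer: 20713/21750 ≈ 0.95232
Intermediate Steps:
X = 53/2 (X = (1/4)*106 = 53/2 ≈ 26.500)
-267/(-261) + X/(-375) = -267/(-261) + (53/2)/(-375) = -267*(-1/261) + (53/2)*(-1/375) = 89/87 - 53/750 = 20713/21750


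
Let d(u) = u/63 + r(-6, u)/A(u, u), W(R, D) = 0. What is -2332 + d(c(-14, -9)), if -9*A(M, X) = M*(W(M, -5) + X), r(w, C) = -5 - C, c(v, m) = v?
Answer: -4114769/1764 ≈ -2332.6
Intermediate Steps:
A(M, X) = -M*X/9 (A(M, X) = -M*(0 + X)/9 = -M*X/9)
d(u) = u/63 - 9*(-5 - u)/u² (d(u) = u/63 + (-5 - u)/((-u*u/9)) = u*(1/63) + (-5 - u)/((-u²/9)) = u/63 + (-5 - u)*(-9/u²) = u/63 - 9*(-5 - u)/u²)
-2332 + d(c(-14, -9)) = -2332 + (9/(-14) + 45/(-14)² + (1/63)*(-14)) = -2332 + (9*(-1/14) + 45*(1/196) - 2/9) = -2332 + (-9/14 + 45/196 - 2/9) = -2332 - 1121/1764 = -4114769/1764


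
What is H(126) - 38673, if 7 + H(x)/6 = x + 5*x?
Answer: -34179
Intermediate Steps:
H(x) = -42 + 36*x (H(x) = -42 + 6*(x + 5*x) = -42 + 6*(6*x) = -42 + 36*x)
H(126) - 38673 = (-42 + 36*126) - 38673 = (-42 + 4536) - 38673 = 4494 - 38673 = -34179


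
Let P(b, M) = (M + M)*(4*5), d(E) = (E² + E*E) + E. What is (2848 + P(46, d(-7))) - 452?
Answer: 6036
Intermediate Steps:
d(E) = E + 2*E² (d(E) = (E² + E²) + E = 2*E² + E = E + 2*E²)
P(b, M) = 40*M (P(b, M) = (2*M)*20 = 40*M)
(2848 + P(46, d(-7))) - 452 = (2848 + 40*(-7*(1 + 2*(-7)))) - 452 = (2848 + 40*(-7*(1 - 14))) - 452 = (2848 + 40*(-7*(-13))) - 452 = (2848 + 40*91) - 452 = (2848 + 3640) - 452 = 6488 - 452 = 6036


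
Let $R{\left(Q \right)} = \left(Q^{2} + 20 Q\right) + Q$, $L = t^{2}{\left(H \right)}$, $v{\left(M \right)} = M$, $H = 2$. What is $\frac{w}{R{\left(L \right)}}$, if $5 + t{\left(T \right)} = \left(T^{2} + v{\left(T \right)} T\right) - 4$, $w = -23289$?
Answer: $- \frac{23289}{22} \approx -1058.6$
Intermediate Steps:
$t{\left(T \right)} = -9 + 2 T^{2}$ ($t{\left(T \right)} = -5 - \left(4 - T^{2} - T T\right) = -5 + \left(\left(T^{2} + T^{2}\right) - 4\right) = -5 + \left(2 T^{2} - 4\right) = -5 + \left(-4 + 2 T^{2}\right) = -9 + 2 T^{2}$)
$L = 1$ ($L = \left(-9 + 2 \cdot 2^{2}\right)^{2} = \left(-9 + 2 \cdot 4\right)^{2} = \left(-9 + 8\right)^{2} = \left(-1\right)^{2} = 1$)
$R{\left(Q \right)} = Q^{2} + 21 Q$
$\frac{w}{R{\left(L \right)}} = - \frac{23289}{1 \left(21 + 1\right)} = - \frac{23289}{1 \cdot 22} = - \frac{23289}{22}$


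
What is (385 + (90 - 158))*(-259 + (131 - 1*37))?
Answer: -52305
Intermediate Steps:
(385 + (90 - 158))*(-259 + (131 - 1*37)) = (385 - 68)*(-259 + (131 - 37)) = 317*(-259 + 94) = 317*(-165) = -52305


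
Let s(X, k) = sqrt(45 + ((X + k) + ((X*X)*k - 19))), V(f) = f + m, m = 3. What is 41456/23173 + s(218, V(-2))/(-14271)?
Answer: 41456/23173 - sqrt(47769)/14271 ≈ 1.7737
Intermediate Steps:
V(f) = 3 + f (V(f) = f + 3 = 3 + f)
s(X, k) = sqrt(26 + X + k + k*X**2) (s(X, k) = sqrt(45 + ((X + k) + (X**2*k - 19))) = sqrt(45 + ((X + k) + (k*X**2 - 19))) = sqrt(45 + ((X + k) + (-19 + k*X**2))) = sqrt(45 + (-19 + X + k + k*X**2)) = sqrt(26 + X + k + k*X**2))
41456/23173 + s(218, V(-2))/(-14271) = 41456/23173 + sqrt(26 + 218 + (3 - 2) + (3 - 2)*218**2)/(-14271) = 41456*(1/23173) + sqrt(26 + 218 + 1 + 1*47524)*(-1/14271) = 41456/23173 + sqrt(26 + 218 + 1 + 47524)*(-1/14271) = 41456/23173 + sqrt(47769)*(-1/14271) = 41456/23173 - sqrt(47769)/14271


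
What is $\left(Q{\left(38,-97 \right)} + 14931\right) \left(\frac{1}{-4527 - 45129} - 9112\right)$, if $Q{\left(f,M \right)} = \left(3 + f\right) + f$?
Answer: $- \frac{3395753374865}{24828} \approx -1.3677 \cdot 10^{8}$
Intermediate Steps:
$Q{\left(f,M \right)} = 3 + 2 f$
$\left(Q{\left(38,-97 \right)} + 14931\right) \left(\frac{1}{-4527 - 45129} - 9112\right) = \left(\left(3 + 2 \cdot 38\right) + 14931\right) \left(\frac{1}{-4527 - 45129} - 9112\right) = \left(\left(3 + 76\right) + 14931\right) \left(\frac{1}{-49656} - 9112\right) = \left(79 + 14931\right) \left(- \frac{1}{49656} - 9112\right) = 15010 \left(- \frac{452465473}{49656}\right) = - \frac{3395753374865}{24828}$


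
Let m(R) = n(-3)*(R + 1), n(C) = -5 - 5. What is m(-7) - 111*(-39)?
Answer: 4389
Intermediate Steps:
n(C) = -10
m(R) = -10 - 10*R (m(R) = -10*(R + 1) = -10*(1 + R) = -10 - 10*R)
m(-7) - 111*(-39) = (-10 - 10*(-7)) - 111*(-39) = (-10 + 70) + 4329 = 60 + 4329 = 4389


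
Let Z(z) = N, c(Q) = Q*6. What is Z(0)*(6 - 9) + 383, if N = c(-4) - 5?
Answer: 470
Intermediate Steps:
c(Q) = 6*Q
N = -29 (N = 6*(-4) - 5 = -24 - 5 = -29)
Z(z) = -29
Z(0)*(6 - 9) + 383 = -29*(6 - 9) + 383 = -29*(-3) + 383 = 87 + 383 = 470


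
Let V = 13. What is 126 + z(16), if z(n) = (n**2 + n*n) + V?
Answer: 651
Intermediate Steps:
z(n) = 13 + 2*n**2 (z(n) = (n**2 + n*n) + 13 = (n**2 + n**2) + 13 = 2*n**2 + 13 = 13 + 2*n**2)
126 + z(16) = 126 + (13 + 2*16**2) = 126 + (13 + 2*256) = 126 + (13 + 512) = 126 + 525 = 651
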